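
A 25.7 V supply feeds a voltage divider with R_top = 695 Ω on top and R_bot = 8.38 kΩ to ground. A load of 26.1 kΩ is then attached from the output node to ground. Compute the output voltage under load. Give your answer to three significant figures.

The load sits in parallel with R_bot: R_bot‖R_L = (8380 × 26100) / (8380 + 26100) = 6343 Ω.
V_out = 25.7 × 6343 / (695 + 6343) = 25.7 × 6343/7038 = 23.2 V.
(Unloaded it would have been 23.7 V.)

V_out ≈ 23.2 V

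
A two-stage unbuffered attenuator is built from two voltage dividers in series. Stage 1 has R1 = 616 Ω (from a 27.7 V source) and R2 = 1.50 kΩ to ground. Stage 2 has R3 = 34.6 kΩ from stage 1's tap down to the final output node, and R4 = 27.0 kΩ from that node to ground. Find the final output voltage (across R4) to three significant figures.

Stage 2 presents R3+R4 = 61600 Ω as a load on stage 1's tap.
Stage 1's lower leg becomes R2‖(R3+R4) = 1464 Ω, so V_mid = 27.7 × 1464/2080 = 19.50 V.
Stage 2 is itself unloaded: V_out = V_mid × R4/(R3+R4) = 19.50 × 27000/61600 = 8.55 V.

V_out ≈ 8.55 V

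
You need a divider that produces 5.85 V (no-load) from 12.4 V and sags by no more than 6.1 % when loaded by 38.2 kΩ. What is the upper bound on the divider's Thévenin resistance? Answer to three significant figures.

Loading drop = R_th/(R_th + R_L) ≤ 0.0610, so R_th ≤ R_L · ε/(1−ε) = 38.2 kΩ × 0.0610/0.9390 = 2.48 kΩ.

R_th ≤ 2.48 kΩ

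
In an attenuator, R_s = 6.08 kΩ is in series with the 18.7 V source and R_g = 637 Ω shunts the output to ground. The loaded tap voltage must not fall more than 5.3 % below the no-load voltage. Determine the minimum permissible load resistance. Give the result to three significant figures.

Output resistance R_th = R_s‖R_g = (6080 × 637)/6717 = 576.6 Ω.
The fractional drop is R_th/(R_th + R_L); requiring this ≤ 0.0530 gives R_L ≥ R_th(1/0.0530 − 1) = 576.6 × 17.87 = 10.3 kΩ.

R_L(min) ≈ 10.3 kΩ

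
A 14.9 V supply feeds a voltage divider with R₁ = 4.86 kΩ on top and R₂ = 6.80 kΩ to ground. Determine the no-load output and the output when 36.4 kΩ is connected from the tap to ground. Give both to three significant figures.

Open-circuit: V = 14.9 × 6.80/(4.86 + 6.80) = 8.69 V.
With the load, R₂ becomes R₂‖R_L = 5.730 kΩ, so V = 14.9 × 5.730/10.59 = 8.06 V.

Unloaded: 8.69 V; loaded: 8.06 V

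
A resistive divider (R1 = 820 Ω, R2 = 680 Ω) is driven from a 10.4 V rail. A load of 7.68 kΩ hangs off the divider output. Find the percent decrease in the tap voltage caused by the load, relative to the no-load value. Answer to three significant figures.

The divider's output (Thévenin) resistance is R1‖R2 = 371.7 Ω.
Fractional drop under load = R_th/(R_th + R_L) = 371.7 / (371.7 + 7680) = 0.04617.
So the output falls by 4.62 %.

4.62 %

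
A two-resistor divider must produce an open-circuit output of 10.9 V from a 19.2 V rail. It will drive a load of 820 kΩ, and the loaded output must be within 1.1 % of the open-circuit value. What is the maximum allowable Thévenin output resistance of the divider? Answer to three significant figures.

R_th ≤ 9.12 kΩ

Loading drop = R_th/(R_th + R_L) ≤ 0.0110, so R_th ≤ R_L · ε/(1−ε) = 820 kΩ × 0.0110/0.9890 = 9.12 kΩ.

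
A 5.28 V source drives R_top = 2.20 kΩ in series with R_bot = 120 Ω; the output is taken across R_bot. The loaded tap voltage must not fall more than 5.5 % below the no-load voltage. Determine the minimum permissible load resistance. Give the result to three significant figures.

R_L(min) ≈ 1.96 kΩ

Output resistance R_th = R_top‖R_bot = (2200 × 120)/2320 = 113.8 Ω.
The fractional drop is R_th/(R_th + R_L); requiring this ≤ 0.0550 gives R_L ≥ R_th(1/0.0550 − 1) = 113.8 × 17.18 = 1.96 kΩ.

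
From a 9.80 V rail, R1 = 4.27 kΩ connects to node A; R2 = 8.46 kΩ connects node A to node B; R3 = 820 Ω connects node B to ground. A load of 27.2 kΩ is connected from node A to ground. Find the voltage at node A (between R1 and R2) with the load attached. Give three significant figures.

V ≈ 6.06 V

Below node A the series string R2+R3 = 9280 Ω sits in parallel with the 27200 Ω load: 6919 Ω.
V_A = 9.80 × 6919/(4270 + 6919) = 6.06 V.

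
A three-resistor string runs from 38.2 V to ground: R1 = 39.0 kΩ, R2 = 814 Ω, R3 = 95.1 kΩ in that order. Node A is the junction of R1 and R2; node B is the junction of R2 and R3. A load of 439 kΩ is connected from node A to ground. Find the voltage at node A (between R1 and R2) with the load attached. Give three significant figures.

V ≈ 25.5 V

Below node A the series string R2+R3 = 95910 Ω sits in parallel with the 439000 Ω load: 78720 Ω.
V_A = 38.2 × 78720/(39000 + 78720) = 25.5 V.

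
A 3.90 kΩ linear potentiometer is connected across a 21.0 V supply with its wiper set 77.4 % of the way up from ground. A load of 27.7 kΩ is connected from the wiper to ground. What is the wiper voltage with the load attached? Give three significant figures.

The wiper splits the pot into (1−α)R = 881.4 Ω above and αR = 3019 Ω below.
Lower section ‖ load = 2722 Ω.
V_wiper = 21.0 × 2722/(881.4 + 2722) = 15.9 V.

V ≈ 15.9 V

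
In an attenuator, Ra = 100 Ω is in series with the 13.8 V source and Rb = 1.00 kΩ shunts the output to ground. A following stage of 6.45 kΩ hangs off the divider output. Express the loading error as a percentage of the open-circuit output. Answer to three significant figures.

1.39 %

The divider's output (Thévenin) resistance is Ra‖Rb = 90.91 Ω.
Fractional drop under load = R_th/(R_th + R_L) = 90.91 / (90.91 + 6450) = 0.01390.
So the output falls by 1.39 %.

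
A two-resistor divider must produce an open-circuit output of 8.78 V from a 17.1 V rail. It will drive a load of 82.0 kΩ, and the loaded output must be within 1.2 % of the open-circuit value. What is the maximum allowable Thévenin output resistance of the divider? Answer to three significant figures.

Loading drop = R_th/(R_th + R_L) ≤ 0.0120, so R_th ≤ R_L · ε/(1−ε) = 82.0 kΩ × 0.0120/0.9880 = 996 Ω.

R_th ≤ 996 Ω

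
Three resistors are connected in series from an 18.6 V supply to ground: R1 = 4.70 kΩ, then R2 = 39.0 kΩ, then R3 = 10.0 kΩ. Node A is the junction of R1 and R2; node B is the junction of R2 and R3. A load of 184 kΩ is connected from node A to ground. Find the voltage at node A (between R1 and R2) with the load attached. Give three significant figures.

V ≈ 16.6 V

Below node A the series string R2+R3 = 49.00 kΩ sits in parallel with the 184 kΩ load: 38.70 kΩ.
V_A = 18.6 × 38.70/(4.70 + 38.70) = 16.6 V.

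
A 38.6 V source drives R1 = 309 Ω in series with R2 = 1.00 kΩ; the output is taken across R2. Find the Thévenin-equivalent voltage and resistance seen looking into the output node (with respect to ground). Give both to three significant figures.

V_th is the open-circuit tap voltage: 38.6 × 1000/(309 + 1000) = 29.5 V.
With the supply zeroed, R1 and R2 appear in parallel from the tap: R_th = R1‖R2 = (309 × 1000)/1309 = 236 Ω.

V_th = 29.5 V, R_th = 236 Ω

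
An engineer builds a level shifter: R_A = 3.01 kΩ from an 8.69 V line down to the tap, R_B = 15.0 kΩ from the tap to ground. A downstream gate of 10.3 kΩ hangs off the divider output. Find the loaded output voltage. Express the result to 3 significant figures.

The load sits in parallel with R_B: R_B‖R_L = (15.0 × 10.3) / (15.0 + 10.3) = 6.107 kΩ.
V_out = 8.69 × 6.107 / (3.01 + 6.107) = 8.69 × 6.107/9.117 = 5.82 V.

V_out ≈ 5.82 V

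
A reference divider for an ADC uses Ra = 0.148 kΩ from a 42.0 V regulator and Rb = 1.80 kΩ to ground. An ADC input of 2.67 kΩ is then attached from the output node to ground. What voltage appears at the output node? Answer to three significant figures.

The load sits in parallel with Rb: Rb‖R_L = (1800 × 2670) / (1800 + 2670) = 1075 Ω.
V_out = 42.0 × 1075 / (148 + 1075) = 42.0 × 1075/1223 = 36.9 V.

V_out ≈ 36.9 V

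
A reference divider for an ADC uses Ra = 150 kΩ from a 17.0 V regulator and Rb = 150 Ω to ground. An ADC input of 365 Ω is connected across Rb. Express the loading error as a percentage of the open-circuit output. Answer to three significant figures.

29.1 %

The divider's output (Thévenin) resistance is Ra‖Rb = 149.9 Ω.
Fractional drop under load = R_th/(R_th + R_L) = 149.9 / (149.9 + 365) = 0.2911.
So the output falls by 29.1 %.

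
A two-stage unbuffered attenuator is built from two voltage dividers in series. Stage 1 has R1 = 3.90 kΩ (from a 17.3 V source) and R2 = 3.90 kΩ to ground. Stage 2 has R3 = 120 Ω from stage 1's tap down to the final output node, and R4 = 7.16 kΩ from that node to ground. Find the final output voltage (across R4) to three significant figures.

Stage 2 presents R3+R4 = 7280 Ω as a load on stage 1's tap.
Stage 1's lower leg becomes R2‖(R3+R4) = 2540 Ω, so V_mid = 17.3 × 2540/6440 = 6.823 V.
Stage 2 is itself unloaded: V_out = V_mid × R4/(R3+R4) = 6.823 × 7160/7280 = 6.71 V.

V_out ≈ 6.71 V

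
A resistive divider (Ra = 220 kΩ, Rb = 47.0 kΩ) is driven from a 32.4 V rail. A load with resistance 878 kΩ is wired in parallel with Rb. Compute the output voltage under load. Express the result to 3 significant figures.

The load sits in parallel with Rb: Rb‖R_L = (47.0 × 878) / (47.0 + 878) = 44.61 kΩ.
V_out = 32.4 × 44.61 / (220 + 44.61) = 32.4 × 44.61/264.6 = 5.46 V.

V_out ≈ 5.46 V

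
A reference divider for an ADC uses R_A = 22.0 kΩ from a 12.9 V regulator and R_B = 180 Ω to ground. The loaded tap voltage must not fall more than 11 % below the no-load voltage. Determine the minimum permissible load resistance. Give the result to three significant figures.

R_L(min) ≈ 1.44 kΩ

Output resistance R_th = R_A‖R_B = (22000 × 180)/22180 = 178.5 Ω.
The fractional drop is R_th/(R_th + R_L); requiring this ≤ 0.110 gives R_L ≥ R_th(1/0.110 − 1) = 178.5 × 8.091 = 1.44 kΩ.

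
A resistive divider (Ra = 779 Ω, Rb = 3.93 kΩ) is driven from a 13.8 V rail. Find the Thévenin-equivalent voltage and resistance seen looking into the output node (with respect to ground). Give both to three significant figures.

V_th = 11.5 V, R_th = 650 Ω

V_th is the open-circuit tap voltage: 13.8 × 3930/(779 + 3930) = 11.5 V.
With the supply zeroed, Ra and Rb appear in parallel from the tap: R_th = Ra‖Rb = (779 × 3930)/4709 = 650 Ω.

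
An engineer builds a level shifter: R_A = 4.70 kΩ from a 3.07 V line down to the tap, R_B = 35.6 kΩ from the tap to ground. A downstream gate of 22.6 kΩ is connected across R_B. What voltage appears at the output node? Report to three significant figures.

The load sits in parallel with R_B: R_B‖R_L = (35.6 × 22.6) / (35.6 + 22.6) = 13.82 kΩ.
V_out = 3.07 × 13.82 / (4.70 + 13.82) = 3.07 × 13.82/18.52 = 2.29 V.
(Unloaded it would have been 2.71 V.)

V_out ≈ 2.29 V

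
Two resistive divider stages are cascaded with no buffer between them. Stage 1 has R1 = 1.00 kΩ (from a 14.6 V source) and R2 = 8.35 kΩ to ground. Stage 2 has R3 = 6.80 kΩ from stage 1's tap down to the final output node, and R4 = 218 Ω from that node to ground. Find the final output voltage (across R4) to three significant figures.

V_out ≈ 0.359 V

Stage 2 presents R3+R4 = 7018 Ω as a load on stage 1's tap.
Stage 1's lower leg becomes R2‖(R3+R4) = 3813 Ω, so V_mid = 14.6 × 3813/4813 = 11.57 V.
Stage 2 is itself unloaded: V_out = V_mid × R4/(R3+R4) = 11.57 × 218/7018 = 0.359 V.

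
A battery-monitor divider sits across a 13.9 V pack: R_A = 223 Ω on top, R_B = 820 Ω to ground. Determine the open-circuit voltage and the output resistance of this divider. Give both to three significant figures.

V_th is the open-circuit tap voltage: 13.9 × 820/(223 + 820) = 10.9 V.
With the supply zeroed, R_A and R_B appear in parallel from the tap: R_th = R_A‖R_B = (223 × 820)/1043 = 175 Ω.

V_th = 10.9 V, R_th = 175 Ω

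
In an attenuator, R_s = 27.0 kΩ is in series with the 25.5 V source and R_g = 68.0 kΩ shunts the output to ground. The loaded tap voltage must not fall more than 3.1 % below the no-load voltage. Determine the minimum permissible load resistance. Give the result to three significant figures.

R_L(min) ≈ 604 kΩ

Output resistance R_th = R_s‖R_g = (27.0 × 68.0)/95.00 = 19.33 kΩ.
The fractional drop is R_th/(R_th + R_L); requiring this ≤ 0.0310 gives R_L ≥ R_th(1/0.0310 − 1) = 19.33 × 31.26 = 604 kΩ.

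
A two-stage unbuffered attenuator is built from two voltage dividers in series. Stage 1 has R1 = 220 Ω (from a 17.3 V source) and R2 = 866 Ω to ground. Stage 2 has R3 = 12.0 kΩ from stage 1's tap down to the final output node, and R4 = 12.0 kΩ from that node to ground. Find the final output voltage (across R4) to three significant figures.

Stage 2 presents R3+R4 = 24000 Ω as a load on stage 1's tap.
Stage 1's lower leg becomes R2‖(R3+R4) = 835.8 Ω, so V_mid = 17.3 × 835.8/1056 = 13.70 V.
Stage 2 is itself unloaded: V_out = V_mid × R4/(R3+R4) = 13.70 × 12000/24000 = 6.85 V.

V_out ≈ 6.85 V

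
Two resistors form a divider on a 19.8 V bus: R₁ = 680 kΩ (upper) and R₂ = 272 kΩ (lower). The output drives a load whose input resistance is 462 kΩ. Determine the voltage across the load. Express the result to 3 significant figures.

V_out ≈ 3.98 V

The load sits in parallel with R₂: R₂‖R_L = (272 × 462) / (272 + 462) = 171.2 kΩ.
V_out = 19.8 × 171.2 / (680 + 171.2) = 19.8 × 171.2/851.2 = 3.98 V.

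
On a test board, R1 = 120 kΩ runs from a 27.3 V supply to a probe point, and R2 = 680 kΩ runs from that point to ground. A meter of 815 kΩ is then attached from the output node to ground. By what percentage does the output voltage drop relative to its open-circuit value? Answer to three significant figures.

The divider's output (Thévenin) resistance is R1‖R2 = 102.0 kΩ.
Fractional drop under load = R_th/(R_th + R_L) = 102.0 / (102.0 + 815) = 0.1112.
So the output falls by 11.1 %.

11.1 %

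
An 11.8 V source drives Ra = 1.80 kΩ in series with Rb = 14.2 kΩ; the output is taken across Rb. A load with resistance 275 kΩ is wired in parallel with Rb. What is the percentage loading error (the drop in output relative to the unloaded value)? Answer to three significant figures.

0.578 %

The divider's output (Thévenin) resistance is Ra‖Rb = 1.597 kΩ.
Fractional drop under load = R_th/(R_th + R_L) = 1.597 / (1.597 + 275) = 0.005776.
So the output falls by 0.578 %.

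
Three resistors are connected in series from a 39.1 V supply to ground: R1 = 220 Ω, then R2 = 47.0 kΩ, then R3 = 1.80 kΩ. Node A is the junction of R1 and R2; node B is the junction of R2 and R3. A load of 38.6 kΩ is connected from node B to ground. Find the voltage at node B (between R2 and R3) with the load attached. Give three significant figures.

V ≈ 1.37 V

At node B, R3 is in parallel with the load: R3‖R_L = 1720 Ω.
Below node A the resistance is R2 + (R3‖R_L) = 48720 Ω, so V_A = 39.1 × 48720/48940 = 38.92 V.
Then V_B = V_A × (R3‖R_L)/(R2 + R3‖R_L) = 38.92 × 1720/48720 = 1.37 V.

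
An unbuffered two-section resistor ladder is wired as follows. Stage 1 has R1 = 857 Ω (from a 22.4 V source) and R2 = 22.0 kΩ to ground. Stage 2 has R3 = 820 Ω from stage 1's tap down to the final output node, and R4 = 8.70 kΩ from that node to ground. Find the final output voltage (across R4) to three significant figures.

Stage 2 presents R3+R4 = 9520 Ω as a load on stage 1's tap.
Stage 1's lower leg becomes R2‖(R3+R4) = 6645 Ω, so V_mid = 22.4 × 6645/7502 = 19.84 V.
Stage 2 is itself unloaded: V_out = V_mid × R4/(R3+R4) = 19.84 × 8700/9520 = 18.1 V.

V_out ≈ 18.1 V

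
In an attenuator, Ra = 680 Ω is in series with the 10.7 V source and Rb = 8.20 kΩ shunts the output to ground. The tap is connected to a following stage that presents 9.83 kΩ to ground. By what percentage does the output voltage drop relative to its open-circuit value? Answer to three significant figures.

6.00 %

The divider's output (Thévenin) resistance is Ra‖Rb = 627.9 Ω.
Fractional drop under load = R_th/(R_th + R_L) = 627.9 / (627.9 + 9830) = 0.06004.
So the output falls by 6.00 %.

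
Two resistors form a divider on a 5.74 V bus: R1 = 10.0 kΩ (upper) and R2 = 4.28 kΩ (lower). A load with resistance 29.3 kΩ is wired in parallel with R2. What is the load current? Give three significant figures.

I_L ≈ 0.0533 mA

R2‖R_L = 3.734 kΩ; V_out = 5.74 × 3.734/13.73 = 1.561 V.
I_L = V_out / R_L = 1.561 / 29.3 kΩ = 0.0533 mA.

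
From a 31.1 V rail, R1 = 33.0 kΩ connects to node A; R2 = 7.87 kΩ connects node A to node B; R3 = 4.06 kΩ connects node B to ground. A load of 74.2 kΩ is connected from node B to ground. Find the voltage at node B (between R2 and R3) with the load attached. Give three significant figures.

At node B, R3 is in parallel with the load: R3‖R_L = 3.849 kΩ.
Below node A the resistance is R2 + (R3‖R_L) = 11.72 kΩ, so V_A = 31.1 × 11.72/44.72 = 8.150 V.
Then V_B = V_A × (R3‖R_L)/(R2 + R3‖R_L) = 8.150 × 3.849/11.72 = 2.68 V.

V ≈ 2.68 V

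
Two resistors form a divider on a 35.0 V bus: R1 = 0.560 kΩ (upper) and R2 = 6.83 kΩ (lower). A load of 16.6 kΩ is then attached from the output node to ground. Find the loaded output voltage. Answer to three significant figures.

V_out ≈ 31.4 V

The load sits in parallel with R2: R2‖R_L = (6830 × 16600) / (6830 + 16600) = 4839 Ω.
V_out = 35.0 × 4839 / (560 + 4839) = 35.0 × 4839/5399 = 31.4 V.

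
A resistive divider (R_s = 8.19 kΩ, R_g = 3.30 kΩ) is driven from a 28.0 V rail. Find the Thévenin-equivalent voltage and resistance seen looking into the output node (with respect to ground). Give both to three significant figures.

V_th is the open-circuit tap voltage: 28.0 × 3.30/(8.19 + 3.30) = 8.04 V.
With the supply zeroed, R_s and R_g appear in parallel from the tap: R_th = R_s‖R_g = (8.19 × 3.30)/11.49 = 2.35 kΩ.

V_th = 8.04 V, R_th = 2.35 kΩ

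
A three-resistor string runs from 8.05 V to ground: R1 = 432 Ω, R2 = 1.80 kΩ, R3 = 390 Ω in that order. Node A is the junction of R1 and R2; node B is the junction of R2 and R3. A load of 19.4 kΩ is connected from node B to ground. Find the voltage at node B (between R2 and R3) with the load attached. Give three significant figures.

At node B, R3 is in parallel with the load: R3‖R_L = 382.3 Ω.
Below node A the resistance is R2 + (R3‖R_L) = 2182 Ω, so V_A = 8.05 × 2182/2614 = 6.720 V.
Then V_B = V_A × (R3‖R_L)/(R2 + R3‖R_L) = 6.720 × 382.3/2182 = 1.18 V.

V ≈ 1.18 V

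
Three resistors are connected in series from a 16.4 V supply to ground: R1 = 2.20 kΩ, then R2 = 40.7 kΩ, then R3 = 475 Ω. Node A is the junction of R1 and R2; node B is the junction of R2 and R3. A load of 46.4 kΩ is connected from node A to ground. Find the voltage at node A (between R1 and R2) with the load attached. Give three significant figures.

V ≈ 14.9 V

Below node A the series string R2+R3 = 41180 Ω sits in parallel with the 46400 Ω load: 21820 Ω.
V_A = 16.4 × 21820/(2200 + 21820) = 14.9 V.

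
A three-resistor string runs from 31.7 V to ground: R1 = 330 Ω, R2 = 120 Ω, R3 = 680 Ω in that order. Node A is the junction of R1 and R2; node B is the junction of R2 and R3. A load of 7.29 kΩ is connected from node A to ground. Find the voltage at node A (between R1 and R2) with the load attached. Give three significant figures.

V ≈ 21.7 V

Below node A the series string R2+R3 = 800.0 Ω sits in parallel with the 7290 Ω load: 720.9 Ω.
V_A = 31.7 × 720.9/(330 + 720.9) = 21.7 V.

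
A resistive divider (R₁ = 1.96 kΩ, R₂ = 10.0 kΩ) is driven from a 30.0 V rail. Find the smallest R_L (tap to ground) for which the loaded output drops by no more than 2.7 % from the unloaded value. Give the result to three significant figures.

R_L(min) ≈ 59.1 kΩ

Output resistance R_th = R₁‖R₂ = (1.96 × 10.0)/11.96 = 1.639 kΩ.
The fractional drop is R_th/(R_th + R_L); requiring this ≤ 0.0270 gives R_L ≥ R_th(1/0.0270 − 1) = 1.639 × 36.04 = 59.1 kΩ.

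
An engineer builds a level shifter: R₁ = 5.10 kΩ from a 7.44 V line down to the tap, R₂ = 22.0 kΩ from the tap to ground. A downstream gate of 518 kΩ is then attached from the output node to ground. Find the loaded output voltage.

The load sits in parallel with R₂: R₂‖R_L = (22.0 × 518) / (22.0 + 518) = 21.10 kΩ.
V_out = 7.44 × 21.10 / (5.10 + 21.10) = 7.44 × 21.10/26.20 = 5.99 V.

V_out ≈ 5.99 V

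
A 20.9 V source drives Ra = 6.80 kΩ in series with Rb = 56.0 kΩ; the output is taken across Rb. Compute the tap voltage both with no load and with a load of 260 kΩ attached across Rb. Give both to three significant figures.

Unloaded: 18.6 V; loaded: 18.2 V

Open-circuit: V = 20.9 × 56.0/(6.80 + 56.0) = 18.6 V.
With the load, Rb becomes Rb‖R_L = 46.08 kΩ, so V = 20.9 × 46.08/52.88 = 18.2 V.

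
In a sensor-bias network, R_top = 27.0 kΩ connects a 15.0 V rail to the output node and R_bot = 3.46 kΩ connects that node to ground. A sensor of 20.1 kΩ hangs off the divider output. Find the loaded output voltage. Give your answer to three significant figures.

The load sits in parallel with R_bot: R_bot‖R_L = (3.46 × 20.1) / (3.46 + 20.1) = 2.952 kΩ.
V_out = 15.0 × 2.952 / (27.0 + 2.952) = 15.0 × 2.952/29.95 = 1.48 V.

V_out ≈ 1.48 V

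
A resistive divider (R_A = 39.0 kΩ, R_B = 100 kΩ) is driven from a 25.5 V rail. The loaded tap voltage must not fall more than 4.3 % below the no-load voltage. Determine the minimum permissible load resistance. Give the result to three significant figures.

Output resistance R_th = R_A‖R_B = (39.0 × 100)/139.0 = 28.06 kΩ.
The fractional drop is R_th/(R_th + R_L); requiring this ≤ 0.0430 gives R_L ≥ R_th(1/0.0430 − 1) = 28.06 × 22.26 = 624 kΩ.

R_L(min) ≈ 624 kΩ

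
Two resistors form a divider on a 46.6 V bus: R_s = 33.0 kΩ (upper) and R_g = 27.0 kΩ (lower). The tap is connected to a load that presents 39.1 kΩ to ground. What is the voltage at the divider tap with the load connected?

V_out ≈ 15.2 V

The load sits in parallel with R_g: R_g‖R_L = (27.0 × 39.1) / (27.0 + 39.1) = 15.97 kΩ.
V_out = 46.6 × 15.97 / (33.0 + 15.97) = 46.6 × 15.97/48.97 = 15.2 V.
(Unloaded it would have been 21.0 V.)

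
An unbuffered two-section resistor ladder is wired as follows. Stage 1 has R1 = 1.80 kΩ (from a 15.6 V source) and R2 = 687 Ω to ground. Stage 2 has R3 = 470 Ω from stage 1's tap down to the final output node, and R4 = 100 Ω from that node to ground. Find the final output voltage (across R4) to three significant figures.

Stage 2 presents R3+R4 = 570.0 Ω as a load on stage 1's tap.
Stage 1's lower leg becomes R2‖(R3+R4) = 311.5 Ω, so V_mid = 15.6 × 311.5/2112 = 2.302 V.
Stage 2 is itself unloaded: V_out = V_mid × R4/(R3+R4) = 2.302 × 100/570.0 = 0.404 V.

V_out ≈ 0.404 V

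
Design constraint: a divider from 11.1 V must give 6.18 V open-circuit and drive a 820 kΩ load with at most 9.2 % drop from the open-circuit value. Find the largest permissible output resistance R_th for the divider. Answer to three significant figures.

R_th ≤ 83.1 kΩ

Loading drop = R_th/(R_th + R_L) ≤ 0.0920, so R_th ≤ R_L · ε/(1−ε) = 820 kΩ × 0.0920/0.9080 = 83.1 kΩ.
(Any R1, R2 with R2/(R1+R2) = 0.557 and R1‖R2 ≤ 83.1 kΩ will meet the spec.)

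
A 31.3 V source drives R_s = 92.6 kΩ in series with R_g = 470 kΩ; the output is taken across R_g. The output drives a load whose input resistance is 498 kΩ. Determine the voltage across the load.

V_out ≈ 22.6 V

The load sits in parallel with R_g: R_g‖R_L = (470 × 498) / (470 + 498) = 241.8 kΩ.
V_out = 31.3 × 241.8 / (92.6 + 241.8) = 31.3 × 241.8/334.4 = 22.6 V.
(Unloaded it would have been 26.1 V.)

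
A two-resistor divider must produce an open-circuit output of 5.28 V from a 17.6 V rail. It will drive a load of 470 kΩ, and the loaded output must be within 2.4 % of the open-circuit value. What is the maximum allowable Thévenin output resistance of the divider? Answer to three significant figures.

Loading drop = R_th/(R_th + R_L) ≤ 0.0240, so R_th ≤ R_L · ε/(1−ε) = 470 kΩ × 0.0240/0.9760 = 11.6 kΩ.

R_th ≤ 11.6 kΩ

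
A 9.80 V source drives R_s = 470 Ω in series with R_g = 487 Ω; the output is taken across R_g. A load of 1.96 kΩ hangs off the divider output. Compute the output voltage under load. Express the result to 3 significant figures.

The load sits in parallel with R_g: R_g‖R_L = (487 × 1960) / (487 + 1960) = 390.1 Ω.
V_out = 9.80 × 390.1 / (470 + 390.1) = 9.80 × 390.1/860.1 = 4.44 V.

V_out ≈ 4.44 V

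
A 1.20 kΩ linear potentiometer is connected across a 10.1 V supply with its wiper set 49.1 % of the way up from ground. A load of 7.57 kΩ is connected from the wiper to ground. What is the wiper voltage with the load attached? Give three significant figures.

V ≈ 4.77 V

The wiper splits the pot into (1−α)R = 610.8 Ω above and αR = 589.2 Ω below.
Lower section ‖ load = 546.7 Ω.
V_wiper = 10.1 × 546.7/(610.8 + 546.7) = 4.77 V.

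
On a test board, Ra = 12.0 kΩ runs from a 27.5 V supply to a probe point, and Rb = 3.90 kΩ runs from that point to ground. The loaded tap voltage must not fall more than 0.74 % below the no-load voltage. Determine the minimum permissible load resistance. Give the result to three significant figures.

R_L(min) ≈ 395 kΩ

Output resistance R_th = Ra‖Rb = (12.0 × 3.90)/15.90 = 2.943 kΩ.
The fractional drop is R_th/(R_th + R_L); requiring this ≤ 0.00740 gives R_L ≥ R_th(1/0.00740 − 1) = 2.943 × 134.1 = 395 kΩ.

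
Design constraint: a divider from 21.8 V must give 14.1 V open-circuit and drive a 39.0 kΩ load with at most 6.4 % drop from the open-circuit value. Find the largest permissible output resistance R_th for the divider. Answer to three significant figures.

R_th ≤ 2.67 kΩ

Loading drop = R_th/(R_th + R_L) ≤ 0.0640, so R_th ≤ R_L · ε/(1−ε) = 39.0 kΩ × 0.0640/0.9360 = 2.67 kΩ.
(Any R1, R2 with R2/(R1+R2) = 0.647 and R1‖R2 ≤ 2.67 kΩ will meet the spec.)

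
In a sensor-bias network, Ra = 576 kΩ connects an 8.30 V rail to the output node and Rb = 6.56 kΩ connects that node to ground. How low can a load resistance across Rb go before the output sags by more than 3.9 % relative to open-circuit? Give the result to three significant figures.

R_L(min) ≈ 160 kΩ

Output resistance R_th = Ra‖Rb = (576 × 6.56)/582.6 = 6.486 kΩ.
The fractional drop is R_th/(R_th + R_L); requiring this ≤ 0.0390 gives R_L ≥ R_th(1/0.0390 − 1) = 6.486 × 24.64 = 160 kΩ.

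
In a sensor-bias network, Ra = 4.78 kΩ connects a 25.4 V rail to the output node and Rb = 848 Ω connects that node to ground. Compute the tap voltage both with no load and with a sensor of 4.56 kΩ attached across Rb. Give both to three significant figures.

Unloaded: 3.83 V; loaded: 3.31 V

Open-circuit: V = 25.4 × 848/(4780 + 848) = 3.83 V.
With the load, Rb becomes Rb‖R_L = 715.0 Ω, so V = 25.4 × 715.0/5495 = 3.31 V.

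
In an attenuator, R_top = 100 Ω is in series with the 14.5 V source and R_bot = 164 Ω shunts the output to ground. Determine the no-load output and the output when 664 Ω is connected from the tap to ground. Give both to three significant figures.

Open-circuit: V = 14.5 × 164/(100 + 164) = 9.01 V.
With the load, R_bot becomes R_bot‖R_L = 131.5 Ω, so V = 14.5 × 131.5/231.5 = 8.24 V.

Unloaded: 9.01 V; loaded: 8.24 V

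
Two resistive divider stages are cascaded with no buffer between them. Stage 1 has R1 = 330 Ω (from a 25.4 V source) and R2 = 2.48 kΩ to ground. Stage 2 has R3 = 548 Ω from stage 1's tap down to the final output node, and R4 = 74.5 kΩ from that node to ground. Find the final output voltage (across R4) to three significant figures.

V_out ≈ 22.2 V

Stage 2 presents R3+R4 = 75050 Ω as a load on stage 1's tap.
Stage 1's lower leg becomes R2‖(R3+R4) = 2401 Ω, so V_mid = 25.4 × 2401/2731 = 22.33 V.
Stage 2 is itself unloaded: V_out = V_mid × R4/(R3+R4) = 22.33 × 74500/75050 = 22.2 V.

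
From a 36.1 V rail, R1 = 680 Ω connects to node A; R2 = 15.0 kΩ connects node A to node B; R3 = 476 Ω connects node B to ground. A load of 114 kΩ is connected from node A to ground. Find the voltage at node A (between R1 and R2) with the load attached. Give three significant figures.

Below node A the series string R2+R3 = 15480 Ω sits in parallel with the 114000 Ω load: 13630 Ω.
V_A = 36.1 × 13630/(680 + 13630) = 34.4 V.

V ≈ 34.4 V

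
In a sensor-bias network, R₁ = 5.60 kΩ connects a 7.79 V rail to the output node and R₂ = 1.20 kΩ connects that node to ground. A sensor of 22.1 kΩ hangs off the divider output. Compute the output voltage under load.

The load sits in parallel with R₂: R₂‖R_L = (1.20 × 22.1) / (1.20 + 22.1) = 1.138 kΩ.
V_out = 7.79 × 1.138 / (5.60 + 1.138) = 7.79 × 1.138/6.738 = 1.32 V.

V_out ≈ 1.32 V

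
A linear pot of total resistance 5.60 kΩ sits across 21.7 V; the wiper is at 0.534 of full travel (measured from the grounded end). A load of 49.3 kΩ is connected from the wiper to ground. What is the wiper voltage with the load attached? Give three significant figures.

The wiper splits the pot into (1−α)R = 2.610 kΩ above and αR = 2.990 kΩ below.
Lower section ‖ load = 2.819 kΩ.
V_wiper = 21.7 × 2.819/(2.610 + 2.819) = 11.3 V.

V ≈ 11.3 V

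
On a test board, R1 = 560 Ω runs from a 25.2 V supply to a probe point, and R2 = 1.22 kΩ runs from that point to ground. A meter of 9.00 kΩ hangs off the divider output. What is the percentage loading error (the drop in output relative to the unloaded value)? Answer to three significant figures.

The divider's output (Thévenin) resistance is R1‖R2 = 383.8 Ω.
Fractional drop under load = R_th/(R_th + R_L) = 383.8 / (383.8 + 9000) = 0.04090.
So the output falls by 4.09 %.

4.09 %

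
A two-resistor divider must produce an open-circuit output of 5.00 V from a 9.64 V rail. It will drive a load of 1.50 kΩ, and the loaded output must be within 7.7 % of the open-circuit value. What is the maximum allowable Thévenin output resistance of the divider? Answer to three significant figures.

Loading drop = R_th/(R_th + R_L) ≤ 0.0770, so R_th ≤ R_L · ε/(1−ε) = 1.50 kΩ × 0.0770/0.9230 = 125 Ω.

R_th ≤ 125 Ω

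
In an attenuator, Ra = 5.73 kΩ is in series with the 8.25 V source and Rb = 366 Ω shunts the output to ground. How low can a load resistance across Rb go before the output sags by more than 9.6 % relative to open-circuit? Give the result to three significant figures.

R_L(min) ≈ 3.24 kΩ

Output resistance R_th = Ra‖Rb = (5730 × 366)/6096 = 344.0 Ω.
The fractional drop is R_th/(R_th + R_L); requiring this ≤ 0.0960 gives R_L ≥ R_th(1/0.0960 − 1) = 344.0 × 9.417 = 3.24 kΩ.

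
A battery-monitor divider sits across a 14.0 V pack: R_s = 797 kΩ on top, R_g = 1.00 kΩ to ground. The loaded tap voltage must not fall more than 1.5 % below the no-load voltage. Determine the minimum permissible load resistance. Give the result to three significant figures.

Output resistance R_th = R_s‖R_g = (797000 × 1000)/798000 = 998.7 Ω.
The fractional drop is R_th/(R_th + R_L); requiring this ≤ 0.0150 gives R_L ≥ R_th(1/0.0150 − 1) = 998.7 × 65.67 = 65.6 kΩ.

R_L(min) ≈ 65.6 kΩ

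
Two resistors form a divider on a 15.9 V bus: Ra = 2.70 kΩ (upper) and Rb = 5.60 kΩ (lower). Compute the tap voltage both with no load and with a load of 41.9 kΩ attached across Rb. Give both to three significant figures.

Unloaded: 10.7 V; loaded: 10.3 V

Open-circuit: V = 15.9 × 5.60/(2.70 + 5.60) = 10.7 V.
With the load, Rb becomes Rb‖R_L = 4.940 kΩ, so V = 15.9 × 4.940/7.640 = 10.3 V.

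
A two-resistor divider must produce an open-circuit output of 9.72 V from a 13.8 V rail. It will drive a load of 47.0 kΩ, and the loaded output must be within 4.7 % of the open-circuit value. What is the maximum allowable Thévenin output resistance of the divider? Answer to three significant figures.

R_th ≤ 2.32 kΩ

Loading drop = R_th/(R_th + R_L) ≤ 0.0470, so R_th ≤ R_L · ε/(1−ε) = 47.0 kΩ × 0.0470/0.9530 = 2.32 kΩ.
(Any R1, R2 with R2/(R1+R2) = 0.704 and R1‖R2 ≤ 2.32 kΩ will meet the spec.)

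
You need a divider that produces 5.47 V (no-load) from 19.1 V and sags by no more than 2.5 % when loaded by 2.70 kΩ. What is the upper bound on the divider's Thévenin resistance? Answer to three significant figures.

Loading drop = R_th/(R_th + R_L) ≤ 0.0250, so R_th ≤ R_L · ε/(1−ε) = 2.70 kΩ × 0.0250/0.9750 = 69.2 Ω.

R_th ≤ 69.2 Ω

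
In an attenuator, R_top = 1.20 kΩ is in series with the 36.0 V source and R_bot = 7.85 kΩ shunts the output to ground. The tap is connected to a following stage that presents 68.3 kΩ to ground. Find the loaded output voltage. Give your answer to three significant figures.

The load sits in parallel with R_bot: R_bot‖R_L = (7.85 × 68.3) / (7.85 + 68.3) = 7.041 kΩ.
V_out = 36.0 × 7.041 / (1.20 + 7.041) = 36.0 × 7.041/8.241 = 30.8 V.

V_out ≈ 30.8 V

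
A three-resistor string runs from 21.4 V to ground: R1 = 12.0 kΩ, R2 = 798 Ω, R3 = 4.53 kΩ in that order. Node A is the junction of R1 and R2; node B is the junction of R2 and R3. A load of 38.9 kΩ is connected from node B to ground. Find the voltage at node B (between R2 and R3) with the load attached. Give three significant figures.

V ≈ 5.15 V

At node B, R3 is in parallel with the load: R3‖R_L = 4057 Ω.
Below node A the resistance is R2 + (R3‖R_L) = 4855 Ω, so V_A = 21.4 × 4855/16860 = 6.165 V.
Then V_B = V_A × (R3‖R_L)/(R2 + R3‖R_L) = 6.165 × 4057/4855 = 5.15 V.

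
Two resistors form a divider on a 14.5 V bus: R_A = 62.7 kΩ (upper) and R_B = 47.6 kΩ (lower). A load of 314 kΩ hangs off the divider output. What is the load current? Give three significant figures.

I_L ≈ 0.0183 mA

R_B‖R_L = 41.33 kΩ; V_out = 14.5 × 41.33/104.0 = 5.761 V.
I_L = V_out / R_L = 5.761 / 314 kΩ = 0.0183 mA.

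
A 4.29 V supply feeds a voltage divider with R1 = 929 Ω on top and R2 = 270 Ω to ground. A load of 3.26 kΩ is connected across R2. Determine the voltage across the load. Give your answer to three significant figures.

The load sits in parallel with R2: R2‖R_L = (270 × 3260) / (270 + 3260) = 249.3 Ω.
V_out = 4.29 × 249.3 / (929 + 249.3) = 4.29 × 249.3/1178 = 0.908 V.
(Unloaded it would have been 0.966 V.)

V_out ≈ 0.908 V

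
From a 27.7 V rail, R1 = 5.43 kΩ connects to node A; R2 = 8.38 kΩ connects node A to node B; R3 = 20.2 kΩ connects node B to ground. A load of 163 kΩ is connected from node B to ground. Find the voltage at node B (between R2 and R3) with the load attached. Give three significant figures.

V ≈ 15.7 V

At node B, R3 is in parallel with the load: R3‖R_L = 17.97 kΩ.
Below node A the resistance is R2 + (R3‖R_L) = 26.35 kΩ, so V_A = 27.7 × 26.35/31.78 = 22.97 V.
Then V_B = V_A × (R3‖R_L)/(R2 + R3‖R_L) = 22.97 × 17.97/26.35 = 15.7 V.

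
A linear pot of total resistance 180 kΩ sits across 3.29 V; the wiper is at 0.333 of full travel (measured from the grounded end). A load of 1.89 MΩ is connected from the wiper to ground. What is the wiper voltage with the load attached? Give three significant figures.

V ≈ 1.07 V

The wiper splits the pot into (1−α)R = 120.1 kΩ above and αR = 59.94 kΩ below.
Lower section ‖ load = 58.10 kΩ.
V_wiper = 3.29 × 58.10/(120.1 + 58.10) = 1.07 V.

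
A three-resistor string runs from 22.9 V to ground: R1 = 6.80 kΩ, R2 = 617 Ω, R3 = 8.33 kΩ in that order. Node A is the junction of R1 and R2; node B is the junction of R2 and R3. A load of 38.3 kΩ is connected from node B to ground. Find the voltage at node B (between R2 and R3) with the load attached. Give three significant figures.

V ≈ 11.0 V

At node B, R3 is in parallel with the load: R3‖R_L = 6842 Ω.
Below node A the resistance is R2 + (R3‖R_L) = 7459 Ω, so V_A = 22.9 × 7459/14260 = 11.98 V.
Then V_B = V_A × (R3‖R_L)/(R2 + R3‖R_L) = 11.98 × 6842/7459 = 11.0 V.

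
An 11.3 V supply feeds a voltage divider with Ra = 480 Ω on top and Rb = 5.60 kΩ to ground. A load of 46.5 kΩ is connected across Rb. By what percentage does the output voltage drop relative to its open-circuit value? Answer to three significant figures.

0.942 %

The divider's output (Thévenin) resistance is Ra‖Rb = 442.1 Ω.
Fractional drop under load = R_th/(R_th + R_L) = 442.1 / (442.1 + 46500) = 0.009418.
So the output falls by 0.942 %.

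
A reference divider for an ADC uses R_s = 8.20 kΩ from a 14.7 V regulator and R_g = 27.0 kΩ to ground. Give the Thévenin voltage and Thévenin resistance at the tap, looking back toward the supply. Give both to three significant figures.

V_th is the open-circuit tap voltage: 14.7 × 27.0/(8.20 + 27.0) = 11.3 V.
With the supply zeroed, R_s and R_g appear in parallel from the tap: R_th = R_s‖R_g = (8.20 × 27.0)/35.20 = 6.29 kΩ.

V_th = 11.3 V, R_th = 6.29 kΩ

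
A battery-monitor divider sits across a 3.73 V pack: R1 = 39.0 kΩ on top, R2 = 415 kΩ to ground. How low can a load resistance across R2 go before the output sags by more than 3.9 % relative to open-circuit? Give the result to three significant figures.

R_L(min) ≈ 878 kΩ

Output resistance R_th = R1‖R2 = (39.0 × 415)/454.0 = 35.65 kΩ.
The fractional drop is R_th/(R_th + R_L); requiring this ≤ 0.0390 gives R_L ≥ R_th(1/0.0390 − 1) = 35.65 × 24.64 = 878 kΩ.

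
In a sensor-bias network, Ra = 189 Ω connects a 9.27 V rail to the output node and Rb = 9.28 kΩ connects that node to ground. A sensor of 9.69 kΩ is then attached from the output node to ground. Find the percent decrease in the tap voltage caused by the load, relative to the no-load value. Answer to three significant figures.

1.88 %

The divider's output (Thévenin) resistance is Ra‖Rb = 185.2 Ω.
Fractional drop under load = R_th/(R_th + R_L) = 185.2 / (185.2 + 9690) = 0.01876.
So the output falls by 1.88 %.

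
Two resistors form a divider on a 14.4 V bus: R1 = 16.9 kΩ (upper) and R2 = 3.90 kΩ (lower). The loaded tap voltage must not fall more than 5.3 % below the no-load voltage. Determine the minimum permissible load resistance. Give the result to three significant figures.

R_L(min) ≈ 56.6 kΩ

Output resistance R_th = R1‖R2 = (16.9 × 3.90)/20.80 = 3.169 kΩ.
The fractional drop is R_th/(R_th + R_L); requiring this ≤ 0.0530 gives R_L ≥ R_th(1/0.0530 − 1) = 3.169 × 17.87 = 56.6 kΩ.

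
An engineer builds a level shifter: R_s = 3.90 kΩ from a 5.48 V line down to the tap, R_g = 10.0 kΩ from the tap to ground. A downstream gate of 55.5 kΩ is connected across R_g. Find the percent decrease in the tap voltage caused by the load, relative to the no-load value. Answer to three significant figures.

4.81 %

The divider's output (Thévenin) resistance is R_s‖R_g = 2.806 kΩ.
Fractional drop under load = R_th/(R_th + R_L) = 2.806 / (2.806 + 55.5) = 0.04812.
So the output falls by 4.81 %.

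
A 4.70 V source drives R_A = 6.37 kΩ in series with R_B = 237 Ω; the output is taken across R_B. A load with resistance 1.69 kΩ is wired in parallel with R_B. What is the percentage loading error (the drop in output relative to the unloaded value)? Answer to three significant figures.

11.9 %

Unloaded V = 4.70 × 237/6607 = 0.16859 V.
Loaded: R_B‖R_L = 207.9 Ω, giving V = 4.70 × 207.9/6578 = 0.14851 V.
Drop = (0.16859 − 0.14851) / 0.16859 = 11.9 %.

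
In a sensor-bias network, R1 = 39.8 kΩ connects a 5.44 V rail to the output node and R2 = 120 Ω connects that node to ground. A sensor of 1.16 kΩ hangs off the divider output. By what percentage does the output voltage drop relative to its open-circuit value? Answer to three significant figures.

The divider's output (Thévenin) resistance is R1‖R2 = 119.6 Ω.
Fractional drop under load = R_th/(R_th + R_L) = 119.6 / (119.6 + 1160) = 0.09349.
So the output falls by 9.35 %.

9.35 %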